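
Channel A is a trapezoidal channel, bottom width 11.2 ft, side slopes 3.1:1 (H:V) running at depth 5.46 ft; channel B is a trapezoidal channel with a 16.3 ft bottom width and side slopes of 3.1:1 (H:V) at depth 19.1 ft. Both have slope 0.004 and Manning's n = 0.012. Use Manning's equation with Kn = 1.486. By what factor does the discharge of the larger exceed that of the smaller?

Channel A: With bottom width b = 11.2 ft and side slope z = 3.1: A = (b + zy)y = (11.2 + 3.1×5.46)×5.46 = 153.6 ft²; P = b + 2y√(1+z²) = 11.2 + 2×5.46×3.257 = 46.77 ft. Hydraulic radius R = A/P = 153.6/46.77 = 3.283 ft. Q_A = (1.486/0.012)·153.6·3.283^(2/3)·√0.004 = 2657 ft³/s.
Channel B: With bottom width b = 16.3 ft and side slope z = 3.1: A = (b + zy)y = (16.3 + 3.1×19.1)×19.1 = 1442 ft²; P = b + 2y√(1+z²) = 16.3 + 2×19.1×3.257 = 140.7 ft. Hydraulic radius R = A/P = 1442/140.7 = 10.25 ft. Q_B = (1.486/0.012)·1442·10.25^(2/3)·√0.004 = 53290 ft³/s.
The larger discharge is 53290 ft³/s and the smaller is 2657 ft³/s; the ratio is 20.1.

20.1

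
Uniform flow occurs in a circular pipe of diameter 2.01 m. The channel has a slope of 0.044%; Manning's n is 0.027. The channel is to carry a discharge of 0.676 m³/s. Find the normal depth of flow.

y_n = 0.926 m

Manning's equation rearranged: A R^(2/3) = nQ / (1·√S) = 0.027 × 0.676 / (√0.00044) = 0.8701.
Try y = 0.719 m: A R^(2/3) = 0.5494 — low.
Try y = 0.926 m: A R^(2/3) = 0.8706 — ≈ 0.8701.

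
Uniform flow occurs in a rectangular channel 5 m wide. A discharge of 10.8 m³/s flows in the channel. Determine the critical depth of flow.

y_c = 0.781 m

For a rectangular channel, critical depth y_c = (q²/g)^(1/3) where q = Q/b = 10.8/5 = 2.16 m²/s.
So y_c = (2.16²/9.81)^(1/3) = 0.781 m.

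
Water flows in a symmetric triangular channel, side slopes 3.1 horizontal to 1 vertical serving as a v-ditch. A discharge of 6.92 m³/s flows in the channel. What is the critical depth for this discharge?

At critical depth, Q² T / (g A³) = 1, i.e. A³/T = Q²/g = 6.92²/9.81 = 4.881.
At y = 0.896 m: A³/T = 2.775 — short.
At y = 1 m: A³/T = 4.805 — ≈ 4.881.

y_c = 1 m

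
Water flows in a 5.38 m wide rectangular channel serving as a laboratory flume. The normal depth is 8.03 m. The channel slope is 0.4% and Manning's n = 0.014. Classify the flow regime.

Flow area A = b·y = 5.38 × 8.03 = 43.2 m². Wetted perimeter P = b + 2y = 5.38 + 2×8.03 = 21.44 m.
Hydraulic radius R = A/P = 43.2/21.44 = 2.015 m.
V = (1/n) R^(2/3) √S = (1/0.014) × 2.015^(2/3) × √0.004 = 7.207 m/s. Hydraulic depth D_h = A/T = 43.2/5.38 = 8.03 m.
Froude number Fr = V/√(g·D_h) = 7.207/√(9.81×8.03) = 0.812, which is less than 1, so the flow is subcritical.

subcritical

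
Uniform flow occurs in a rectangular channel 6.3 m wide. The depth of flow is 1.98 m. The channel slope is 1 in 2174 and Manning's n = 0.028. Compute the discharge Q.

Flow area A = b·y = 6.3 × 1.98 = 12.47 m². Wetted perimeter P = b + 2y = 6.3 + 2×1.98 = 10.26 m.
Hydraulic radius R = A/P = 12.47/10.26 = 1.216 m.
Manning's equation: Q = (1/n) A R^(2/3) S^(1/2) = (1/0.028) × 12.47 × 1.216^(2/3) × 0.00046^(1/2) = 10.9 m³/s.

Q = 10.9 m³/s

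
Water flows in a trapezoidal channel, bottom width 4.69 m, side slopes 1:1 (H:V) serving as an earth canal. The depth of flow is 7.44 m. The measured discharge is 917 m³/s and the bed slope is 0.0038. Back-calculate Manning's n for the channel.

n = 0.014

With bottom width b = 4.69 m and side slope z = 1: A = (b + zy)y = (4.69 + 1×7.44)×7.44 = 90.25 m²; P = b + 2y√(1+z²) = 4.69 + 2×7.44×1.414 = 25.73 m.
Hydraulic radius R = A/P = 90.25/25.73 = 3.507 m.
Rearranging Manning's equation: n = (1/Q) A R^(2/3) S^(1/2) = (1/917) × 90.25 × 3.507^(2/3) × √0.0038 = 0.014.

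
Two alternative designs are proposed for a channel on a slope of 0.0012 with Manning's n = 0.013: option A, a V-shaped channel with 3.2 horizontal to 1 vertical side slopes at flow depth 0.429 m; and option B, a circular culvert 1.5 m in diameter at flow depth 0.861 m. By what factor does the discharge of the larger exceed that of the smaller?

2.82

Channel A: For a triangular section with side slope z = 3.2: A = zy² = 3.2×0.429² = 0.5889 m²; P = 2y√(1+z²) = 2×0.429×3.353 = 2.877 m. Hydraulic radius R = A/P = 0.5889/2.877 = 0.2047 m. Q_A = (1/0.013)·0.5889·0.2047^(2/3)·√0.0012 = 0.5451 m³/s.
Channel B: For a circular section of diameter D = 1.5 m at depth y = 0.861 m, the central angle is θ = 2 arccos(1 − 2y/D) = 3.439 rad. Then A = (D²/8)(θ − sin θ) = 1.049 m² and P = Dθ/2 = 2.579 m. Hydraulic radius R = A/P = 1.049/2.579 = 0.4069 m. Q_B = (1/0.013)·1.049·0.4069^(2/3)·√0.0012 = 1.536 m³/s.
The larger discharge is 1.536 m³/s and the smaller is 0.5451 m³/s; the ratio is 2.82.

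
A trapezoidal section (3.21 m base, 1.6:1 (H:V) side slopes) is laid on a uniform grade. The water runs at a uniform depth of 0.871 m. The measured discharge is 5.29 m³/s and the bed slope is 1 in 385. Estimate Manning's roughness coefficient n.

n = 0.028

With bottom width b = 3.21 m and side slope z = 1.6: A = (b + zy)y = (3.21 + 1.6×0.871)×0.871 = 4.01 m²; P = b + 2y√(1+z²) = 3.21 + 2×0.871×1.887 = 6.497 m.
Hydraulic radius R = A/P = 4.01/6.497 = 0.6172 m.
Rearranging Manning's equation: n = (1/Q) A R^(2/3) S^(1/2) = (1/5.29) × 4.01 × 0.6172^(2/3) × √0.002597 = 0.028.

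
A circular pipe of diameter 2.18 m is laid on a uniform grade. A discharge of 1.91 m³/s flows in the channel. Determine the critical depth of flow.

y_c = 0.635 m

At critical depth, Q² T / (g A³) = 1, i.e. A³/T = Q²/g = 1.91²/9.81 = 0.3719.
Trying y = 0.701 m: A³/T = 0.547 — too large.
Trying y = 0.5 m: A³/T = 0.1471 — too small.
Trying y = 0.635 m: A³/T = 0.3729 — ≈ 0.3719.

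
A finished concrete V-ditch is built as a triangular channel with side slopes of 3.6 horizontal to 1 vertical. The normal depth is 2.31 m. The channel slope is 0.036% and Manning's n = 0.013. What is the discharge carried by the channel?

For a triangular section with side slope z = 3.6: A = zy² = 3.6×2.31² = 19.21 m²; P = 2y√(1+z²) = 2×2.31×3.736 = 17.26 m.
Hydraulic radius R = A/P = 19.21/17.26 = 1.113 m.
Manning's equation: Q = (1/n) A R^(2/3) S^(1/2) = (1/0.013) × 19.21 × 1.113^(2/3) × 0.00036^(1/2) = 30.1 m³/s.

Q = 30.1 m³/s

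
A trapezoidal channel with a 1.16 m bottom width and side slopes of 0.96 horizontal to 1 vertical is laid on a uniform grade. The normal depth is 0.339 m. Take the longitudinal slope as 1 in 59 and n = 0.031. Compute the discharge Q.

With bottom width b = 1.16 m and side slope z = 0.96: A = (b + zy)y = (1.16 + 0.96×0.339)×0.339 = 0.5036 m²; P = b + 2y√(1+z²) = 1.16 + 2×0.339×1.386 = 2.1 m.
Hydraulic radius R = A/P = 0.5036/2.1 = 0.2398 m.
Manning's equation: Q = (1/n) A R^(2/3) S^(1/2) = (1/0.031) × 0.5036 × 0.2398^(2/3) × 0.01695^(1/2) = 0.816 m³/s.

Q = 0.816 m³/s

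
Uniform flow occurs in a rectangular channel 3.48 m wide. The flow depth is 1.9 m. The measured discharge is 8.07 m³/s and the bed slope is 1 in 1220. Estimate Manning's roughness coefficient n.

Flow area A = b·y = 3.48 × 1.9 = 6.612 m². Wetted perimeter P = b + 2y = 3.48 + 2×1.9 = 7.28 m.
Hydraulic radius R = A/P = 6.612/7.28 = 0.9082 m.
Rearranging Manning's equation: n = (1/Q) A R^(2/3) S^(1/2) = (1/8.07) × 6.612 × 0.9082^(2/3) × √0.0008197 = 0.022.

n = 0.022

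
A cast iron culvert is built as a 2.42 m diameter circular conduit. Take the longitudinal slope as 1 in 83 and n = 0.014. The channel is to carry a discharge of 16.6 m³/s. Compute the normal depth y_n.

y_n = 1.41 m

Manning's equation rearranged: A R^(2/3) = nQ / (1·√S) = 0.014 × 16.6 / (√0.01205) = 2.117.
Try y = 1.17 m: A R^(2/3) = 1.553 — too small.
Try y = 1.67 m: A R^(2/3) = 2.703 — too large.
Try y = 1.41 m: A R^(2/3) = 2.112 — ≈ 2.117.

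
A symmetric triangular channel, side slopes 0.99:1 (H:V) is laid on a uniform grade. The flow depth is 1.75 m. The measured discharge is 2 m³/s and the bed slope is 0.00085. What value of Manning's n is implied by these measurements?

For a triangular section with side slope z = 0.99: A = zy² = 0.99×1.75² = 3.032 m²; P = 2y√(1+z²) = 2×1.75×1.407 = 4.925 m.
Hydraulic radius R = A/P = 3.032/4.925 = 0.6156 m.
Rearranging Manning's equation: n = (1/Q) A R^(2/3) S^(1/2) = (1/2) × 3.032 × 0.6156^(2/3) × √0.00085 = 0.032.

n = 0.032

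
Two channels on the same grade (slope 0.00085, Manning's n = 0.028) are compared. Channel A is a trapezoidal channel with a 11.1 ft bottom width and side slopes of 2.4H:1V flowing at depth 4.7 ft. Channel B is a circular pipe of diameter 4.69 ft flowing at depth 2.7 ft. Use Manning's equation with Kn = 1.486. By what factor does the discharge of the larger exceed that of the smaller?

17.9

Channel A: With bottom width b = 11.1 ft and side slope z = 2.4: A = (b + zy)y = (11.1 + 2.4×4.7)×4.7 = 105.2 ft²; P = b + 2y√(1+z²) = 11.1 + 2×4.7×2.6 = 35.54 ft. Hydraulic radius R = A/P = 105.2/35.54 = 2.96 ft. Q_A = (1.486/0.028)·105.2·2.96^(2/3)·√0.00085 = 335.5 ft³/s.
Channel B: For a circular section of diameter D = 4.69 ft at depth y = 2.7 ft, the central angle is θ = 2 arccos(1 − 2y/D) = 3.446 rad. Then A = (D²/8)(θ − sin θ) = 10.3 ft² and P = Dθ/2 = 8.08 ft. Hydraulic radius R = A/P = 10.3/8.08 = 1.274 ft. Q_B = (1.486/0.028)·10.3·1.274^(2/3)·√0.00085 = 18.73 ft³/s.
The larger discharge is 335.5 ft³/s and the smaller is 18.73 ft³/s; the ratio is 17.9.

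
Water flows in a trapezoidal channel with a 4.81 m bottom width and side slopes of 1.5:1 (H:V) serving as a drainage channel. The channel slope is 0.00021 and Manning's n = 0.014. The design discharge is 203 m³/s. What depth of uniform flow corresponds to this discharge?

y_n = 6.28 m

Manning's equation rearranged: A R^(2/3) = nQ / (1·√S) = 0.014 × 203 / (√0.00021) = 196.1.
Trying y = 7.84 m: A R^(2/3) = 323.4 — too large.
Trying y = 4.29 m: A R^(2/3) = 85.97 — too small.
Trying y = 6.28 m: A R^(2/3) = 196.3 — close enough.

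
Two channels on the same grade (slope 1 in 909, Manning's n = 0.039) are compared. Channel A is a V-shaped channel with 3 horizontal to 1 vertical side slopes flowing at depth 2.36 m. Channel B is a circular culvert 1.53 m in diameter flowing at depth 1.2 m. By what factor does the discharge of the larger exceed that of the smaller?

19.4

Channel A: For a triangular section with side slope z = 3: A = zy² = 3×2.36² = 16.71 m²; P = 2y√(1+z²) = 2×2.36×3.162 = 14.93 m. Hydraulic radius R = A/P = 16.71/14.93 = 1.119 m. Q_A = (1/0.039)·16.71·1.119^(2/3)·√0.0011 = 15.32 m³/s.
Channel B: For a circular section of diameter D = 1.53 m at depth y = 1.2 m, the central angle is θ = 2 arccos(1 − 2y/D) = 4.351 rad. Then A = (D²/8)(θ − sin θ) = 1.547 m² and P = Dθ/2 = 3.329 m. Hydraulic radius R = A/P = 1.547/3.329 = 0.4647 m. Q_B = (1/0.039)·1.547·0.4647^(2/3)·√0.0011 = 0.7894 m³/s.
The larger discharge is 15.32 m³/s and the smaller is 0.7894 m³/s; the ratio is 19.4.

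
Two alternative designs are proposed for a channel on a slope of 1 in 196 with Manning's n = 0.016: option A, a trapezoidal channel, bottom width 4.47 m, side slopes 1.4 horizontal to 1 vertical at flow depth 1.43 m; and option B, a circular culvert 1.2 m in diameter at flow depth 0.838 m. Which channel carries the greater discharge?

Channel A: With bottom width b = 4.47 m and side slope z = 1.4: A = (b + zy)y = (4.47 + 1.4×1.43)×1.43 = 9.255 m²; P = b + 2y√(1+z²) = 4.47 + 2×1.43×1.72 = 9.391 m. Hydraulic radius R = A/P = 9.255/9.391 = 0.9856 m. Q_A = (1/0.016)·9.255·0.9856^(2/3)·√0.005102 = 40.92 m³/s.
Channel B: For a circular section of diameter D = 1.2 m at depth y = 0.838 m, the central angle is θ = 2 arccos(1 − 2y/D) = 3.957 rad. Then A = (D²/8)(θ − sin θ) = 0.8434 m² and P = Dθ/2 = 2.374 m. Hydraulic radius R = A/P = 0.8434/2.374 = 0.3552 m. Q_B = (1/0.016)·0.8434·0.3552^(2/3)·√0.005102 = 1.888 m³/s.
Q_A = 40.92 m³/s vs Q_B = 1.888 m³/s, so channel A carries more.

channel A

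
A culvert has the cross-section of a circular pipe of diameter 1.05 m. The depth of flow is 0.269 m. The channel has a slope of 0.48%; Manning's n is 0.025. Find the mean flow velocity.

For a circular section of diameter D = 1.05 m at depth y = 0.269 m, the central angle is θ = 2 arccos(1 − 2y/D) = 2.123 rad. Then A = (D²/8)(θ − sin θ) = 0.1752 m² and P = Dθ/2 = 1.115 m.
Hydraulic radius R = A/P = 0.1752/1.115 = 0.1572 m.
From Manning's equation, V = (1/n) R^(2/3) S^(1/2) = (1/0.025) × 0.1572^(2/3) × 0.0048^(1/2) = 0.807 m/s.

V = 0.807 m/s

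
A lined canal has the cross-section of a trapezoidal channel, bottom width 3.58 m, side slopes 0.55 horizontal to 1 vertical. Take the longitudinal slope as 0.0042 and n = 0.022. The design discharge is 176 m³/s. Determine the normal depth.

Manning's equation rearranged: A R^(2/3) = nQ / (1·√S) = 0.022 × 176 / (√0.0042) = 59.75.
At y = 5.82 m: A R^(2/3) = 69.56 — over.
At y = 5.38 m: A R^(2/3) = 59.83 — matches.

y_n = 5.38 m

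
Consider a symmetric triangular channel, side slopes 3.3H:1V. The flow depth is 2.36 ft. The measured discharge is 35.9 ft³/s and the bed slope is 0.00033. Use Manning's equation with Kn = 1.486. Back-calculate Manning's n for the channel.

For a triangular section with side slope z = 3.3: A = zy² = 3.3×2.36² = 18.38 ft²; P = 2y√(1+z²) = 2×2.36×3.448 = 16.28 ft.
Hydraulic radius R = A/P = 18.38/16.28 = 1.129 ft.
Rearranging Manning's equation: n = (1.486/Q) A R^(2/3) S^(1/2) = (1.486/35.9) × 18.38 × 1.129^(2/3) × √0.00033 = 0.015.

n = 0.015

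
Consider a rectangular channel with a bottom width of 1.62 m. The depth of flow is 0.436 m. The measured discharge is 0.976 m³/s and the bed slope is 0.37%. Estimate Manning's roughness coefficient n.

Flow area A = b·y = 1.62 × 0.436 = 0.7063 m². Wetted perimeter P = b + 2y = 1.62 + 2×0.436 = 2.492 m.
Hydraulic radius R = A/P = 0.7063/2.492 = 0.2834 m.
Rearranging Manning's equation: n = (1/Q) A R^(2/3) S^(1/2) = (1/0.976) × 0.7063 × 0.2834^(2/3) × √0.0037 = 0.019.

n = 0.019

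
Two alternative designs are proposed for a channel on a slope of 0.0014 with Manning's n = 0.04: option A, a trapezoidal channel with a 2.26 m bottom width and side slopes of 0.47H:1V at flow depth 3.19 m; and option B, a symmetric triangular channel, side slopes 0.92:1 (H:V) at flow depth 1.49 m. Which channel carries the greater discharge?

channel A

Channel A: With bottom width b = 2.26 m and side slope z = 0.47: A = (b + zy)y = (2.26 + 0.47×3.19)×3.19 = 11.99 m²; P = b + 2y√(1+z²) = 2.26 + 2×3.19×1.105 = 9.31 m. Hydraulic radius R = A/P = 11.99/9.31 = 1.288 m. Q_A = (1/0.04)·11.99·1.288^(2/3)·√0.0014 = 13.28 m³/s.
Channel B: For a triangular section with side slope z = 0.92: A = zy² = 0.92×1.49² = 2.042 m²; P = 2y√(1+z²) = 2×1.49×1.359 = 4.049 m. Hydraulic radius R = A/P = 2.042/4.049 = 0.5044 m. Q_B = (1/0.04)·2.042·0.5044^(2/3)·√0.0014 = 1.211 m³/s.
Q_A = 13.28 m³/s vs Q_B = 1.211 m³/s, so channel A carries more.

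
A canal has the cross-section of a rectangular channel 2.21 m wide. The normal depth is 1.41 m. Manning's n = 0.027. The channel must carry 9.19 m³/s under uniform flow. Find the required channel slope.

S = 0.012

Flow area A = b·y = 2.21 × 1.41 = 3.116 m². Wetted perimeter P = b + 2y = 2.21 + 2×1.41 = 5.03 m.
Hydraulic radius R = A/P = 3.116/5.03 = 0.6195 m.
From Manning's equation, S = [nQ / (1 A R^(2/3))]² = [0.027 × 9.19 / (1 × 3.116 × 0.6195^(2/3))]² = 0.012.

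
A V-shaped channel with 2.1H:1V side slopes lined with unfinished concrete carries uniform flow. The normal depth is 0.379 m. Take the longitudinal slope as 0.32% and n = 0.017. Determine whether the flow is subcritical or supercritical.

subcritical

For a triangular section with side slope z = 2.1: A = zy² = 2.1×0.379² = 0.3016 m²; P = 2y√(1+z²) = 2×0.379×2.326 = 1.763 m.
Hydraulic radius R = A/P = 0.3016/1.763 = 0.1711 m.
V = (1/n) R^(2/3) √S = (1/0.017) × 0.1711^(2/3) × √0.0032 = 1.026 m/s. Hydraulic depth D_h = A/T = 0.3016/1.592 = 0.1895 m.
Froude number Fr = V/√(g·D_h) = 1.026/√(9.81×0.1895) = 0.752, which is less than 1, so the flow is subcritical.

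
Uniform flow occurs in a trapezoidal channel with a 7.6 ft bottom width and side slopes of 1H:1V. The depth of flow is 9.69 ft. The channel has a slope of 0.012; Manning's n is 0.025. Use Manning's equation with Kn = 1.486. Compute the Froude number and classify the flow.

With bottom width b = 7.6 ft and side slope z = 1: A = (b + zy)y = (7.6 + 1×9.69)×9.69 = 167.5 ft²; P = b + 2y√(1+z²) = 7.6 + 2×9.69×1.414 = 35.01 ft.
Hydraulic radius R = A/P = 167.5/35.01 = 4.786 ft.
V = (1.486/n) R^(2/3) √S = (1.486/0.025) × 4.786^(2/3) × √0.012 = 18.49 ft/s. Hydraulic depth D_h = A/T = 167.5/26.98 = 6.21 ft.
Froude number Fr = V/√(g·D_h) = 18.49/√(32.2×6.21) = 1.31, which is greater than 1, so the flow is supercritical.

supercritical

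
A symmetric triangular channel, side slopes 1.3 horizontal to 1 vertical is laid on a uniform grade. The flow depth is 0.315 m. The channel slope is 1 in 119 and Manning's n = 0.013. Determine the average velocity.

For a triangular section with side slope z = 1.3: A = zy² = 1.3×0.315² = 0.129 m²; P = 2y√(1+z²) = 2×0.315×1.64 = 1.033 m.
Hydraulic radius R = A/P = 0.129/1.033 = 0.1248 m.
From Manning's equation, V = (1/n) R^(2/3) S^(1/2) = (1/0.013) × 0.1248^(2/3) × 0.008403^(1/2) = 1.76 m/s.

V = 1.76 m/s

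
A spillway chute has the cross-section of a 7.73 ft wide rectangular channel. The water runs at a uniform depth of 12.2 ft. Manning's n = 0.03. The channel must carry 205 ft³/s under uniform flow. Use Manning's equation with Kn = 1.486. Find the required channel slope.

Flow area A = b·y = 7.73 × 12.2 = 94.31 ft². Wetted perimeter P = b + 2y = 7.73 + 2×12.2 = 32.13 ft.
Hydraulic radius R = A/P = 94.31/32.13 = 2.935 ft.
From Manning's equation, S = [nQ / (1.486 A R^(2/3))]² = [0.03 × 205 / (1.486 × 94.31 × 2.935^(2/3))]² = 0.000458.

S = 0.000458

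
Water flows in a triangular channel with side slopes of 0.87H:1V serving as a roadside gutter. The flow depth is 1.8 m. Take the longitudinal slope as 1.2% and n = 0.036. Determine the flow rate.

For a triangular section with side slope z = 0.87: A = zy² = 0.87×1.8² = 2.819 m²; P = 2y√(1+z²) = 2×1.8×1.325 = 4.772 m.
Hydraulic radius R = A/P = 2.819/4.772 = 0.5907 m.
Manning's equation: Q = (1/n) A R^(2/3) S^(1/2) = (1/0.036) × 2.819 × 0.5907^(2/3) × 0.012^(1/2) = 6.04 m³/s.

Q = 6.04 m³/s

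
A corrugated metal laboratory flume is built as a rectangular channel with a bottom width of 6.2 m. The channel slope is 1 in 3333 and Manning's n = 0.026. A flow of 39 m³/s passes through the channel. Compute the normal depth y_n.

y_n = 5.89 m

Manning's equation rearranged: A R^(2/3) = nQ / (1·√S) = 0.026 × 39 / (√0.0003) = 58.54.
At y = 6.93 m: A R^(2/3) = 71.39 — over.
At y = 5.89 m: A R^(2/3) = 58.57 — matches.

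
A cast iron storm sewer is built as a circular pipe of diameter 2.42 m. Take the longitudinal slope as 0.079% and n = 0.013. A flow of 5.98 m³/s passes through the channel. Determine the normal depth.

y_n = 1.7 m

Manning's equation rearranged: A R^(2/3) = nQ / (1·√S) = 0.013 × 5.98 / (√0.00079) = 2.766.
At y = 1.3 m: A R^(2/3) = 1.854 — low.
At y = 1.7 m: A R^(2/3) = 2.767 — matches.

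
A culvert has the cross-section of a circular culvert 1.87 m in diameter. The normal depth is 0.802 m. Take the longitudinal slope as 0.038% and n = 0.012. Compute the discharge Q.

For a circular section of diameter D = 1.87 m at depth y = 0.802 m, the central angle is θ = 2 arccos(1 − 2y/D) = 2.856 rad. Then A = (D²/8)(θ − sin θ) = 1.125 m² and P = Dθ/2 = 2.67 m.
Hydraulic radius R = A/P = 1.125/2.67 = 0.4214 m.
Manning's equation: Q = (1/n) A R^(2/3) S^(1/2) = (1/0.012) × 1.125 × 0.4214^(2/3) × 0.00038^(1/2) = 1.03 m³/s.

Q = 1.03 m³/s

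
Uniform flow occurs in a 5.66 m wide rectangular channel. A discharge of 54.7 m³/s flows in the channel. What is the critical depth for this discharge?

y_c = 2.12 m

For a rectangular channel, critical depth y_c = (q²/g)^(1/3) where q = Q/b = 54.7/5.66 = 9.664 m²/s.
So y_c = (9.664²/9.81)^(1/3) = 2.12 m.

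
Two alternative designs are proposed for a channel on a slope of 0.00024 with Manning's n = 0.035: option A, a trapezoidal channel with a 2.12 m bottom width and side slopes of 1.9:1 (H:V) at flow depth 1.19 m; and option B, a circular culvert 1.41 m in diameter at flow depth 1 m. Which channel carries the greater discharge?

channel A

Channel A: With bottom width b = 2.12 m and side slope z = 1.9: A = (b + zy)y = (2.12 + 1.9×1.19)×1.19 = 5.213 m²; P = b + 2y√(1+z²) = 2.12 + 2×1.19×2.147 = 7.23 m. Hydraulic radius R = A/P = 5.213/7.23 = 0.7211 m. Q_A = (1/0.035)·5.213·0.7211^(2/3)·√0.00024 = 1.856 m³/s.
Channel B: For a circular section of diameter D = 1.41 m at depth y = 1 m, the central angle is θ = 2 arccos(1 − 2y/D) = 4.005 rad. Then A = (D²/8)(θ − sin θ) = 1.184 m² and P = Dθ/2 = 2.824 m. Hydraulic radius R = A/P = 1.184/2.824 = 0.4194 m. Q_B = (1/0.035)·1.184·0.4194^(2/3)·√0.00024 = 0.2937 m³/s.
Q_A = 1.856 m³/s vs Q_B = 0.2937 m³/s, so channel A carries more.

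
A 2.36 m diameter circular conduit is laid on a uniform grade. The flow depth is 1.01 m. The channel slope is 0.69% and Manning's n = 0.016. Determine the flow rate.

Q = 6.09 m³/s

For a circular section of diameter D = 2.36 m at depth y = 1.01 m, the central angle is θ = 2 arccos(1 − 2y/D) = 2.852 rad. Then A = (D²/8)(θ − sin θ) = 1.787 m² and P = Dθ/2 = 3.366 m.
Hydraulic radius R = A/P = 1.787/3.366 = 0.531 m.
Manning's equation: Q = (1/n) A R^(2/3) S^(1/2) = (1/0.016) × 1.787 × 0.531^(2/3) × 0.0069^(1/2) = 6.09 m³/s.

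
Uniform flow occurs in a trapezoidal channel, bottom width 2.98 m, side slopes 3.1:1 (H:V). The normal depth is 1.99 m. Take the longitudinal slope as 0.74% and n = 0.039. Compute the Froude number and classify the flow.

With bottom width b = 2.98 m and side slope z = 3.1: A = (b + zy)y = (2.98 + 3.1×1.99)×1.99 = 18.21 m²; P = b + 2y√(1+z²) = 2.98 + 2×1.99×3.257 = 15.94 m.
Hydraulic radius R = A/P = 18.21/15.94 = 1.142 m.
V = (1/n) R^(2/3) √S = (1/0.039) × 1.142^(2/3) × √0.0074 = 2.41 m/s. Hydraulic depth D_h = A/T = 18.21/15.32 = 1.189 m.
Froude number Fr = V/√(g·D_h) = 2.41/√(9.81×1.189) = 0.706, which is less than 1, so the flow is subcritical.

subcritical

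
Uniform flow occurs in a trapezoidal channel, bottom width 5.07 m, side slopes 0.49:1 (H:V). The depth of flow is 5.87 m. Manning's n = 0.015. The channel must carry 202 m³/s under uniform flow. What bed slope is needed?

With bottom width b = 5.07 m and side slope z = 0.49: A = (b + zy)y = (5.07 + 0.49×5.87)×5.87 = 46.64 m²; P = b + 2y√(1+z²) = 5.07 + 2×5.87×1.114 = 18.14 m.
Hydraulic radius R = A/P = 46.64/18.14 = 2.571 m.
From Manning's equation, S = [nQ / (1 A R^(2/3))]² = [0.015 × 202 / (1 × 46.64 × 2.571^(2/3))]² = 0.0012.

S = 0.0012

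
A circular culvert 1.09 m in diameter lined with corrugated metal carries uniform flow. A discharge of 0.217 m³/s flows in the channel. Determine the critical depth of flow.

At critical depth, Q² T / (g A³) = 1, i.e. A³/T = Q²/g = 0.217²/9.81 = 0.0048.
Trying y = 0.191 m: A³/T = 0.001601 — short.
Trying y = 0.286 m: A³/T = 0.007764 — over.
Trying y = 0.253 m: A³/T = 0.004814 — ≈ 0.0048.

y_c = 0.253 m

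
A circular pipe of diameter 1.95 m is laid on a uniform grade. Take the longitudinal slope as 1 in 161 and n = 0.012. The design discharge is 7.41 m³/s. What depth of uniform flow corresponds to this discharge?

Manning's equation rearranged: A R^(2/3) = nQ / (1·√S) = 0.012 × 7.41 / (√0.006211) = 1.128.
Trying y = 0.825 m: A R^(2/3) = 0.6902 — short.
Trying y = 1.31 m: A R^(2/3) = 1.466 — over.
Trying y = 1.1 m: A R^(2/3) = 1.129 — matches.

y_n = 1.1 m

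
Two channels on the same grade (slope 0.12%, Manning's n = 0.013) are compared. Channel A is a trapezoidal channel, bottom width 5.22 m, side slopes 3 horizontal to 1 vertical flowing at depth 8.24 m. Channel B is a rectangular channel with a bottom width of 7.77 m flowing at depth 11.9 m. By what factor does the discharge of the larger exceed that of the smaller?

Channel A: With bottom width b = 5.22 m and side slope z = 3: A = (b + zy)y = (5.22 + 3×8.24)×8.24 = 246.7 m²; P = b + 2y√(1+z²) = 5.22 + 2×8.24×3.162 = 57.33 m. Hydraulic radius R = A/P = 246.7/57.33 = 4.303 m. Q_A = (1/0.013)·246.7·4.303^(2/3)·√0.0012 = 1739 m³/s.
Channel B: Flow area A = b·y = 7.77 × 11.9 = 92.46 m². Wetted perimeter P = b + 2y = 7.77 + 2×11.9 = 31.57 m. Hydraulic radius R = A/P = 92.46/31.57 = 2.929 m. Q_B = (1/0.013)·92.46·2.929^(2/3)·√0.0012 = 504.4 m³/s.
The larger discharge is 1739 m³/s and the smaller is 504.4 m³/s; the ratio is 3.45.

3.45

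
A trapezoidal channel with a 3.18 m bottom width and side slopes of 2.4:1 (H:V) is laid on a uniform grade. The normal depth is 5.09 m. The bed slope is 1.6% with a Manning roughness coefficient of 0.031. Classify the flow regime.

supercritical

With bottom width b = 3.18 m and side slope z = 2.4: A = (b + zy)y = (3.18 + 2.4×5.09)×5.09 = 78.37 m²; P = b + 2y√(1+z²) = 3.18 + 2×5.09×2.6 = 29.65 m.
Hydraulic radius R = A/P = 78.37/29.65 = 2.643 m.
V = (1/n) R^(2/3) √S = (1/0.031) × 2.643^(2/3) × √0.016 = 7.8 m/s. Hydraulic depth D_h = A/T = 78.37/27.61 = 2.838 m.
Froude number Fr = V/√(g·D_h) = 7.8/√(9.81×2.838) = 1.48, which is greater than 1, so the flow is supercritical.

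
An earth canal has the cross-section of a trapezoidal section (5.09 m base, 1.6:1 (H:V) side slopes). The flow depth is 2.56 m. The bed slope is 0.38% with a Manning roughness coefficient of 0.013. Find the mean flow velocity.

V = 6.47 m/s

With bottom width b = 5.09 m and side slope z = 1.6: A = (b + zy)y = (5.09 + 1.6×2.56)×2.56 = 23.52 m²; P = b + 2y√(1+z²) = 5.09 + 2×2.56×1.887 = 14.75 m.
Hydraulic radius R = A/P = 23.52/14.75 = 1.594 m.
From Manning's equation, V = (1/n) R^(2/3) S^(1/2) = (1/0.013) × 1.594^(2/3) × 0.0038^(1/2) = 6.47 m/s.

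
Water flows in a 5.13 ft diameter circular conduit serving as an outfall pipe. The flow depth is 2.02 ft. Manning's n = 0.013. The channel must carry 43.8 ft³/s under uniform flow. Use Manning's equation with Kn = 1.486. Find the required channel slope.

For a circular section of diameter D = 5.13 ft at depth y = 2.02 ft, the central angle is θ = 2 arccos(1 − 2y/D) = 2.713 rad. Then A = (D²/8)(θ − sin θ) = 7.56 ft² and P = Dθ/2 = 6.96 ft.
Hydraulic radius R = A/P = 7.56/6.96 = 1.086 ft.
From Manning's equation, S = [nQ / (1.486 A R^(2/3))]² = [0.013 × 43.8 / (1.486 × 7.56 × 1.086^(2/3))]² = 0.0023.

S = 0.0023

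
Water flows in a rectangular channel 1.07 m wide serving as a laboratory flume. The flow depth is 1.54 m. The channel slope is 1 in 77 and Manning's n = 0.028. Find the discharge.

Q = 3.62 m³/s

Flow area A = b·y = 1.07 × 1.54 = 1.648 m². Wetted perimeter P = b + 2y = 1.07 + 2×1.54 = 4.15 m.
Hydraulic radius R = A/P = 1.648/4.15 = 0.3971 m.
Manning's equation: Q = (1/n) A R^(2/3) S^(1/2) = (1/0.028) × 1.648 × 0.3971^(2/3) × 0.01299^(1/2) = 3.62 m³/s.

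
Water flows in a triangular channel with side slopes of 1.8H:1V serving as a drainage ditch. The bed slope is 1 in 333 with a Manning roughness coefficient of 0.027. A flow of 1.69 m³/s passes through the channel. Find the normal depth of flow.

Manning's equation rearranged: A R^(2/3) = nQ / (1·√S) = 0.027 × 1.69 / (√0.003003) = 0.8327.
At y = 0.629 m: A R^(2/3) = 0.3011 — short.
At y = 1.05 m: A R^(2/3) = 1.181 — over.
At y = 0.921 m: A R^(2/3) = 0.8324 — ≈ 0.8327.

y_n = 0.921 m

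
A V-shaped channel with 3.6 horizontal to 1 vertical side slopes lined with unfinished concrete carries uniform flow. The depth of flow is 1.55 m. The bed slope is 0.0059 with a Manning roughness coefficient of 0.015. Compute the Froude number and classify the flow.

For a triangular section with side slope z = 3.6: A = zy² = 3.6×1.55² = 8.649 m²; P = 2y√(1+z²) = 2×1.55×3.736 = 11.58 m.
Hydraulic radius R = A/P = 8.649/11.58 = 0.7467 m.
V = (1/n) R^(2/3) √S = (1/0.015) × 0.7467^(2/3) × √0.0059 = 4.215 m/s. Hydraulic depth D_h = A/T = 8.649/11.16 = 0.775 m.
Froude number Fr = V/√(g·D_h) = 4.215/√(9.81×0.775) = 1.53, which is greater than 1, so the flow is supercritical.

supercritical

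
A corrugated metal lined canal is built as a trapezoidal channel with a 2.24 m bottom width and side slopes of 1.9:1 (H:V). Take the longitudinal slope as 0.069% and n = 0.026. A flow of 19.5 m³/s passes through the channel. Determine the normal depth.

Manning's equation rearranged: A R^(2/3) = nQ / (1·√S) = 0.026 × 19.5 / (√0.00069) = 19.3.
Try y = 1.68 m: A R^(2/3) = 8.913 — short.
Try y = 2.73 m: A R^(2/3) = 26 — over.
Try y = 2.39 m: A R^(2/3) = 19.27 — close enough.

y_n = 2.39 m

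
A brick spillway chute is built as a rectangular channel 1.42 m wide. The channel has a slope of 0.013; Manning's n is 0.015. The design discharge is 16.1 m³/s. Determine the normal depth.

y_n = 2.25 m

Manning's equation rearranged: A R^(2/3) = nQ / (1·√S) = 0.015 × 16.1 / (√0.013) = 2.118.
At y = 2.44 m: A R^(2/3) = 2.326 — over.
At y = 1.77 m: A R^(2/3) = 1.598 — short.
At y = 2.25 m: A R^(2/3) = 2.118 — ≈ 2.118.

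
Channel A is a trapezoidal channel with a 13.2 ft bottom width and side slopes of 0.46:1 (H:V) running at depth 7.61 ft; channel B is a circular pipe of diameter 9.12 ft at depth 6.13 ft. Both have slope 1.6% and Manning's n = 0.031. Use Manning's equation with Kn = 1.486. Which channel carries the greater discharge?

channel A

Channel A: With bottom width b = 13.2 ft and side slope z = 0.46: A = (b + zy)y = (13.2 + 0.46×7.61)×7.61 = 127.1 ft²; P = b + 2y√(1+z²) = 13.2 + 2×7.61×1.101 = 29.95 ft. Hydraulic radius R = A/P = 127.1/29.95 = 4.243 ft. Q_A = (1.486/0.031)·127.1·4.243^(2/3)·√0.016 = 2020 ft³/s.
Channel B: For a circular section of diameter D = 9.12 ft at depth y = 6.13 ft, the central angle is θ = 2 arccos(1 − 2y/D) = 3.845 rad. Then A = (D²/8)(θ − sin θ) = 46.69 ft² and P = Dθ/2 = 17.53 ft. Hydraulic radius R = A/P = 46.69/17.53 = 2.663 ft. Q_B = (1.486/0.031)·46.69·2.663^(2/3)·√0.016 = 544 ft³/s.
Q_A = 2020 ft³/s vs Q_B = 544 ft³/s, so channel A carries more.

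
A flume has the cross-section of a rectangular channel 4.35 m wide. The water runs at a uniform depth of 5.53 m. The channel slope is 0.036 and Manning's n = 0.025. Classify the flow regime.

supercritical

Flow area A = b·y = 4.35 × 5.53 = 24.06 m². Wetted perimeter P = b + 2y = 4.35 + 2×5.53 = 15.41 m.
Hydraulic radius R = A/P = 24.06/15.41 = 1.561 m.
V = (1/n) R^(2/3) √S = (1/0.025) × 1.561^(2/3) × √0.036 = 10.21 m/s. Hydraulic depth D_h = A/T = 24.06/4.35 = 5.53 m.
Froude number Fr = V/√(g·D_h) = 10.21/√(9.81×5.53) = 1.39, which is greater than 1, so the flow is supercritical.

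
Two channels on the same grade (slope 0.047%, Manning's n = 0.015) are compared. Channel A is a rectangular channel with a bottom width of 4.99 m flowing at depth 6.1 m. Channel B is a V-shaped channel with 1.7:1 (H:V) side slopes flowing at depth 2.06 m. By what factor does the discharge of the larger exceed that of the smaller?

6.69

Channel A: Flow area A = b·y = 4.99 × 6.1 = 30.44 m². Wetted perimeter P = b + 2y = 4.99 + 2×6.1 = 17.19 m. Hydraulic radius R = A/P = 30.44/17.19 = 1.771 m. Q_A = (1/0.015)·30.44·1.771^(2/3)·√0.00047 = 64.39 m³/s.
Channel B: For a triangular section with side slope z = 1.7: A = zy² = 1.7×2.06² = 7.214 m²; P = 2y√(1+z²) = 2×2.06×1.972 = 8.126 m. Hydraulic radius R = A/P = 7.214/8.126 = 0.8878 m. Q_B = (1/0.015)·7.214·0.8878^(2/3)·√0.00047 = 9.631 m³/s.
The larger discharge is 64.39 m³/s and the smaller is 9.631 m³/s; the ratio is 6.69.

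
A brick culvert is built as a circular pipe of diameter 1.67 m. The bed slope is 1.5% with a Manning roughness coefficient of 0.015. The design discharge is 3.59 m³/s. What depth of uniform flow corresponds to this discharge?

Manning's equation rearranged: A R^(2/3) = nQ / (1·√S) = 0.015 × 3.59 / (√0.015) = 0.4397.
At y = 0.816 m: A R^(2/3) = 0.5882 — too large.
At y = 0.692 m: A R^(2/3) = 0.4397 — matches.

y_n = 0.692 m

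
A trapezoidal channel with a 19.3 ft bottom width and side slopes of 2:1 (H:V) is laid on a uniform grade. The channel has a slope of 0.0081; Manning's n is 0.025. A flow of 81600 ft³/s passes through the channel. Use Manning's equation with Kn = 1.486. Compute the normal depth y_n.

y_n = 30.4 ft

Manning's equation rearranged: A R^(2/3) = nQ / (1.486·√S) = 0.025 × 81600 / (1.486 × √0.0081) = 15250.
Trying y = 35.4 ft: A R^(2/3) = 21870 — too large.
Trying y = 26.6 ft: A R^(2/3) = 11170 — too small.
Trying y = 30.4 ft: A R^(2/3) = 15260 — ≈ 15250.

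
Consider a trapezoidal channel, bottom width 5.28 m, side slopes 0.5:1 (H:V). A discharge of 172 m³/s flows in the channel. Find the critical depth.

At critical depth, Q² T / (g A³) = 1, i.e. A³/T = Q²/g = 172²/9.81 = 3016.
Trying y = 3.29 m: A³/T = 1380 — short.
Trying y = 5.06 m: A³/T = 5969 — over.
Trying y = 4.15 m: A³/T = 3016 — close enough.

y_c = 4.15 m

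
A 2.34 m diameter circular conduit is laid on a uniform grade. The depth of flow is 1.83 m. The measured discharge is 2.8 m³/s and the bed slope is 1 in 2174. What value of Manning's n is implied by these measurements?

For a circular section of diameter D = 2.34 m at depth y = 1.83 m, the central angle is θ = 2 arccos(1 − 2y/D) = 4.34 rad. Then A = (D²/8)(θ − sin θ) = 3.608 m² and P = Dθ/2 = 5.078 m.
Hydraulic radius R = A/P = 3.608/5.078 = 0.7106 m.
Rearranging Manning's equation: n = (1/Q) A R^(2/3) S^(1/2) = (1/2.8) × 3.608 × 0.7106^(2/3) × √0.00046 = 0.022.

n = 0.022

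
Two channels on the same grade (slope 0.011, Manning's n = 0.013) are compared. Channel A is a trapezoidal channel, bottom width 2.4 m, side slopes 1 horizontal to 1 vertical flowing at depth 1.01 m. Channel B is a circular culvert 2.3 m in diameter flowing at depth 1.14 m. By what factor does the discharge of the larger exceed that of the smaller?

1.84

Channel A: With bottom width b = 2.4 m and side slope z = 1: A = (b + zy)y = (2.4 + 1×1.01)×1.01 = 3.444 m²; P = b + 2y√(1+z²) = 2.4 + 2×1.01×1.414 = 5.257 m. Hydraulic radius R = A/P = 3.444/5.257 = 0.6552 m. Q_A = (1/0.013)·3.444·0.6552^(2/3)·√0.011 = 20.96 m³/s.
Channel B: For a circular section of diameter D = 2.3 m at depth y = 1.14 m, the central angle is θ = 2 arccos(1 − 2y/D) = 3.124 rad. Then A = (D²/8)(θ − sin θ) = 2.054 m² and P = Dθ/2 = 3.593 m. Hydraulic radius R = A/P = 2.054/3.593 = 0.5718 m. Q_B = (1/0.013)·2.054·0.5718^(2/3)·√0.011 = 11.42 m³/s.
The larger discharge is 20.96 m³/s and the smaller is 11.42 m³/s; the ratio is 1.84.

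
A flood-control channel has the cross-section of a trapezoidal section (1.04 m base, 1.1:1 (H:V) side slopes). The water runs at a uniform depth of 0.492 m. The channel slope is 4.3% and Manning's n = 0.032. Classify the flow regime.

With bottom width b = 1.04 m and side slope z = 1.1: A = (b + zy)y = (1.04 + 1.1×0.492)×0.492 = 0.778 m²; P = b + 2y√(1+z²) = 1.04 + 2×0.492×1.487 = 2.503 m.
Hydraulic radius R = A/P = 0.778/2.503 = 0.3108 m.
V = (1/n) R^(2/3) √S = (1/0.032) × 0.3108^(2/3) × √0.043 = 2.973 m/s. Hydraulic depth D_h = A/T = 0.778/2.122 = 0.3665 m.
Froude number Fr = V/√(g·D_h) = 2.973/√(9.81×0.3665) = 1.57, which is greater than 1, so the flow is supercritical.

supercritical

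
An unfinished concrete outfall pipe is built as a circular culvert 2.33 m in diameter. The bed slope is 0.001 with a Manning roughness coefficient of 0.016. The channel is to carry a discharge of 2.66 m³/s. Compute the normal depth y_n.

Manning's equation rearranged: A R^(2/3) = nQ / (1·√S) = 0.016 × 2.66 / (√0.001) = 1.346.
At y = 1.29 m: A R^(2/3) = 1.761 — high.
At y = 0.945 m: A R^(2/3) = 1.028 — low.
At y = 1.1 m: A R^(2/3) = 1.347 — matches.

y_n = 1.1 m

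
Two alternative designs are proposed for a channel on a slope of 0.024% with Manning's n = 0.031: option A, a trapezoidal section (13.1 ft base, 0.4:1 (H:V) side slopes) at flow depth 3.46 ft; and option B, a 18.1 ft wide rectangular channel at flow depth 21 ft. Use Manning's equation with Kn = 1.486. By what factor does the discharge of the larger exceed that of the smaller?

14.3

Channel A: With bottom width b = 13.1 ft and side slope z = 0.4: A = (b + zy)y = (13.1 + 0.4×3.46)×3.46 = 50.11 ft²; P = b + 2y√(1+z²) = 13.1 + 2×3.46×1.077 = 20.55 ft. Hydraulic radius R = A/P = 50.11/20.55 = 2.438 ft. Q_A = (1.486/0.031)·50.11·2.438^(2/3)·√0.00024 = 67.42 ft³/s.
Channel B: Flow area A = b·y = 18.1 × 21 = 380.1 ft². Wetted perimeter P = b + 2y = 18.1 + 2×21 = 60.1 ft. Hydraulic radius R = A/P = 380.1/60.1 = 6.324 ft. Q_B = (1.486/0.031)·380.1·6.324^(2/3)·√0.00024 = 965.3 ft³/s.
The larger discharge is 965.3 ft³/s and the smaller is 67.42 ft³/s; the ratio is 14.3.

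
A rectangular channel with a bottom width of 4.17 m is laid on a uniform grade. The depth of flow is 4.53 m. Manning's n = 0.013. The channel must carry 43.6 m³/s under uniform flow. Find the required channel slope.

Flow area A = b·y = 4.17 × 4.53 = 18.89 m². Wetted perimeter P = b + 2y = 4.17 + 2×4.53 = 13.23 m.
Hydraulic radius R = A/P = 18.89/13.23 = 1.428 m.
From Manning's equation, S = [nQ / (1 A R^(2/3))]² = [0.013 × 43.6 / (1 × 18.89 × 1.428^(2/3))]² = 0.00056.

S = 0.00056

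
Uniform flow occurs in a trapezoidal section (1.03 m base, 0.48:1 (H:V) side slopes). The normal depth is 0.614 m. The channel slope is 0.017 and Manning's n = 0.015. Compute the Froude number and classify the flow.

With bottom width b = 1.03 m and side slope z = 0.48: A = (b + zy)y = (1.03 + 0.48×0.614)×0.614 = 0.8134 m²; P = b + 2y√(1+z²) = 1.03 + 2×0.614×1.109 = 2.392 m.
Hydraulic radius R = A/P = 0.8134/2.392 = 0.34 m.
V = (1/n) R^(2/3) √S = (1/0.015) × 0.34^(2/3) × √0.017 = 4.235 m/s. Hydraulic depth D_h = A/T = 0.8134/1.619 = 0.5023 m.
Froude number Fr = V/√(g·D_h) = 4.235/√(9.81×0.5023) = 1.91, which is greater than 1, so the flow is supercritical.

supercritical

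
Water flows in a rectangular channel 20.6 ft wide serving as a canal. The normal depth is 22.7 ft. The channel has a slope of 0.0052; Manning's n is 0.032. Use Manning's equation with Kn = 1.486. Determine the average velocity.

Flow area A = b·y = 20.6 × 22.7 = 467.6 ft². Wetted perimeter P = b + 2y = 20.6 + 2×22.7 = 66 ft.
Hydraulic radius R = A/P = 467.6/66 = 7.085 ft.
From Manning's equation, V = (1.486/n) R^(2/3) S^(1/2) = (1.486/0.032) × 7.085^(2/3) × 0.0052^(1/2) = 12.4 ft/s.

V = 12.4 ft/s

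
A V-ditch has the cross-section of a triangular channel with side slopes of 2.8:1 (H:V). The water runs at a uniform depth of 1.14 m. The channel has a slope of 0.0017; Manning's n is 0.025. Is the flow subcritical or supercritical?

subcritical

For a triangular section with side slope z = 2.8: A = zy² = 2.8×1.14² = 3.639 m²; P = 2y√(1+z²) = 2×1.14×2.973 = 6.779 m.
Hydraulic radius R = A/P = 3.639/6.779 = 0.5368 m.
V = (1/n) R^(2/3) √S = (1/0.025) × 0.5368^(2/3) × √0.0017 = 1.089 m/s. Hydraulic depth D_h = A/T = 3.639/6.384 = 0.57 m.
Froude number Fr = V/√(g·D_h) = 1.089/√(9.81×0.57) = 0.461, which is less than 1, so the flow is subcritical.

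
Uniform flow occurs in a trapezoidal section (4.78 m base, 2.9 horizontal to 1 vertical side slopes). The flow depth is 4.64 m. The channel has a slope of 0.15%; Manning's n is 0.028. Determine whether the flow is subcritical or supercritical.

With bottom width b = 4.78 m and side slope z = 2.9: A = (b + zy)y = (4.78 + 2.9×4.64)×4.64 = 84.62 m²; P = b + 2y√(1+z²) = 4.78 + 2×4.64×3.068 = 33.25 m.
Hydraulic radius R = A/P = 84.62/33.25 = 2.545 m.
V = (1/n) R^(2/3) √S = (1/0.028) × 2.545^(2/3) × √0.0015 = 2.578 m/s. Hydraulic depth D_h = A/T = 84.62/31.69 = 2.67 m.
Froude number Fr = V/√(g·D_h) = 2.578/√(9.81×2.67) = 0.504, which is less than 1, so the flow is subcritical.

subcritical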